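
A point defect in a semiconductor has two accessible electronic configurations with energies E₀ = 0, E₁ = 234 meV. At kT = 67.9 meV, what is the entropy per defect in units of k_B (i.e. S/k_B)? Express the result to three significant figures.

0.138

Eᵢ/kT = 0, 3.4462.
Z = Σ e^(−Eᵢ/kT) = e^(−0) + e^(−3.4462) = 1.0000 + 0.031866 = 1.0319.
⟨E⟩ = Σ EᵢPᵢ = 7.2261 meV.
S/k_B = ln Z + ⟨E⟩/kT = ln(1.0319) + 7.2261/67.9 = 0.031402 + 0.10642 = 0.138.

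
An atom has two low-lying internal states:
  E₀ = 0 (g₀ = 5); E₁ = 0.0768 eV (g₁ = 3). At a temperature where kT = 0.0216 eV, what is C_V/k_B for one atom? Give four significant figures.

Eᵢ/kT = 0, 3.55556.
Z = Σ gᵢe^(−Eᵢ/kT) = 5·e^(−0) + 3·e^(−3.55556) = 5.00000 + 0.0856961 = 5.08570.
⟨E⟩ = 0.00129411 eV, ⟨E²⟩ = 0.0000993877 eV².
C_V/k_B = (⟨E²⟩ − ⟨E⟩²)/(kT)² = (0.0000993877 − 0.00000167472)/0.000466560 = 0.2094.

0.2094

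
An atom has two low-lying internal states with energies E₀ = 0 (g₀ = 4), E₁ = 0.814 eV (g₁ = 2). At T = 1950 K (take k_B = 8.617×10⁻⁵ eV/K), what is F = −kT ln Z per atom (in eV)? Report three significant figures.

-0.234 eV

k_BT = 8.617×10⁻⁵ × 1950 K = 0.16803 eV.
Eᵢ/kT = 0, 4.8444.
Z = Σ gᵢe^(−Eᵢ/kT) = 4·e^(−0) + 2·e^(−4.8444) = 4.0000 + 0.015745 = 4.0157.
F = −kT ln Z = −0.16803 × ln(4.0157) = −0.16803 × 1.3902 = -0.234 eV.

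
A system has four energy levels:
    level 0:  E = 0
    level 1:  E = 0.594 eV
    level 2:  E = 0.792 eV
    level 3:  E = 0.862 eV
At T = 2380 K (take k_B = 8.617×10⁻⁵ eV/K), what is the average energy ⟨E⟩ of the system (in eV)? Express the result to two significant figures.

0.057 eV

k_BT = 8.617×10⁻⁵ × 2380 K = 0.2051 eV.
Eᵢ/kT = 0, 2.896, 3.862, 4.203.
Z = Σ e^(−Eᵢ/kT) = e^(−0) + e^(−2.896) + e^(−3.862) + e^(−4.203) = 1.000 + 0.05524 + 0.02103 + 0.01495 = 1.091.
⟨E⟩ = Σ Eᵢ e^(−Eᵢ/kT) / Z = (0·1.000 + 0.594·0.05524 + 0.792·0.02103 + 0.862·0.01495) / 1.091 = 0.057 eV.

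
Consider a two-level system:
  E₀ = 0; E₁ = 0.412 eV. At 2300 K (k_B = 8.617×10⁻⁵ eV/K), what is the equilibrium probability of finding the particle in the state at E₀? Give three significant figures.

k_BT = 8.617×10⁻⁵ × 2300 K = 0.19819 eV.
Eᵢ/kT = 0, 2.0788.
Z = Σ e^(−Eᵢ/kT) = e^(−0) + e^(−2.0788) = 1.0000 + 0.12508 = 1.1251.
P₀ = e^(−E₀/kT) / Z = 1.0000/1.1251 = 0.889.

0.889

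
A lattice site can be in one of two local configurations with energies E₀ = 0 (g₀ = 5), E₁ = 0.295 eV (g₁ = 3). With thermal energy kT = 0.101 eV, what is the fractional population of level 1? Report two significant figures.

Eᵢ/kT = 0, 2.921.
Z = Σ gᵢe^(−Eᵢ/kT) = 5·e^(−0) + 3·e^(−2.921) = 5.000 + 0.1616 = 5.162.
P₁ = g₁ e^(−E₁/kT) / Z = 0.1616/5.162 = 0.031.

0.031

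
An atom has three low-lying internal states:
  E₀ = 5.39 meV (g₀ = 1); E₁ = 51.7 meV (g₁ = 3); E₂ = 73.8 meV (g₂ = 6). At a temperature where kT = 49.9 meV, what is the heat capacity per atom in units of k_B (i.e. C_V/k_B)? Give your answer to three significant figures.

Eᵢ/kT = 0.10802, 1.0361, 1.4790.
Z = Σ gᵢe^(−Eᵢ/kT) = 1·e^(−0.10802) + 3·e^(−1.0361) + 6·e^(−1.4790) = 0.89761 + 1.0645 + 1.3672 = 3.3293.
⟨E⟩ = 48.290 meV, ⟨E²⟩ = 3099.1 meV².
C_V/k_B = (⟨E²⟩ − ⟨E⟩²)/(kT)² = (3099.1 − 2331.9)/2490.0 = 0.308.

0.308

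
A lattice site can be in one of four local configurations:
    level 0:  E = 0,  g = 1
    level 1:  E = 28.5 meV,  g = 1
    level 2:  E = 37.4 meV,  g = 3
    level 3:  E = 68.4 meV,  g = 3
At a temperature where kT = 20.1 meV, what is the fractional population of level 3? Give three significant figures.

0.0552

Eᵢ/kT = 0, 1.4179, 1.8607, 3.4030.
Z = Σ gᵢe^(−Eᵢ/kT) = 1·e^(−0) + 1·e^(−1.4179) + 3·e^(−1.8607) + 3·e^(−3.4030) = 1.0000 + 0.24222 + 0.46669 + 0.099820 = 1.8087.
P₃ = g₃ e^(−E₃/kT) / Z = 0.099820/1.8087 = 0.0552.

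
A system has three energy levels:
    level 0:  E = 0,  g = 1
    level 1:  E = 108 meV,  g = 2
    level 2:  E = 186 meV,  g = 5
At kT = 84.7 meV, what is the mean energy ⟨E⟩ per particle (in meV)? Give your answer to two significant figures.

Eᵢ/kT = 0, 1.275, 2.196.
Z = Σ gᵢe^(−Eᵢ/kT) = 1·e^(−0) + 2·e^(−1.275) + 5·e^(−2.196) = 1.000 + 0.5589 + 0.5562 = 2.115.
⟨E⟩ = Σ Eᵢ gᵢe^(−Eᵢ/kT) / Z = (0·1.000 + 108·0.5589 + 186·0.5562) / 2.115 = 77 meV.

77 meV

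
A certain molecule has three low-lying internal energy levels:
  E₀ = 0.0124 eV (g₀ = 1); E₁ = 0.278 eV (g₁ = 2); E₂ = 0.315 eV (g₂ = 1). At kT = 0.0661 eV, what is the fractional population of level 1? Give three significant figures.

Eᵢ/kT = 0.18759, 4.2057, 4.7655.
Z = Σ gᵢe^(−Eᵢ/kT) = 1·e^(−0.18759) + 2·e^(−4.2057) + 1·e^(−4.7655) = 0.82895 + 0.029821 + 0.0085186 = 0.86729.
P₁ = g₁ e^(−E₁/kT) / Z = 0.029821/0.86729 = 0.0344.

0.0344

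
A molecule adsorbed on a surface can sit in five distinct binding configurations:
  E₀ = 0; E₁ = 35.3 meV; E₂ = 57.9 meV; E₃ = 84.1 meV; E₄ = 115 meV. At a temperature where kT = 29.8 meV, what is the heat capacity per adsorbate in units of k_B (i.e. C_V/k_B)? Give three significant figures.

0.811

Eᵢ/kT = 0, 1.1846, 1.9430, 2.8221, 3.8591.
Z = Σ e^(−Eᵢ/kT) = e^(−0) + e^(−1.1846) + e^(−1.9430) + e^(−2.8221) + e^(−3.8591) = 1.0000 + 0.30587 + 0.14327 + 0.059481 + 0.021087 = 1.5297.
⟨E⟩ = 17.337 meV, ⟨E²⟩ = 1020.5 meV².
C_V/k_B = (⟨E²⟩ − ⟨E⟩²)/(kT)² = (1020.5 − 300.57)/888.04 = 0.811.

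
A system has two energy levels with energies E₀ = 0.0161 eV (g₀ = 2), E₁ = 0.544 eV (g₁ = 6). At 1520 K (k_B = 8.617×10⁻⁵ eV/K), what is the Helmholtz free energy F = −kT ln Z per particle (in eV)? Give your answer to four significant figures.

k_BT = 8.617×10⁻⁵ × 1520 K = 0.130978 eV.
Eᵢ/kT = 0.122921, 4.15337.
Z = Σ gᵢe^(−Eᵢ/kT) = 2·e^(−0.122921) + 6·e^(−4.15337) = 1.76867 + 0.0942683 = 1.86294.
F = −kT ln Z = −0.130978 × ln(1.86294) = −0.130978 × 0.622156 = -0.08149 eV.

-0.08149 eV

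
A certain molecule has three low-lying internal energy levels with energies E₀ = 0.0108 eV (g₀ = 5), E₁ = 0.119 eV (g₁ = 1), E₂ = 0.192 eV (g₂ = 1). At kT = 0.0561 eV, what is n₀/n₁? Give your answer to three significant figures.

34.4

n₀/n₁ = (g₀/g₁) exp[−(E₀−E₁)/kT] = (5/1) × exp(−(-0.1082 eV)/(0.0561 eV)) = (5/1) × exp(1.9287) = 34.4.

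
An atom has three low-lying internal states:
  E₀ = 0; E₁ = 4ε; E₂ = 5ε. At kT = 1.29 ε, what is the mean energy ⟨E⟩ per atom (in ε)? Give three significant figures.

Eᵢ/kT = 0, 3.1008, 3.8760.
Z = Σ e^(−Eᵢ/kT) = e^(−0) + e^(−3.1008) + e^(−3.8760) = 1.0000 + 0.045013 + 0.020734 = 1.0657.
⟨E⟩ = Σ Eᵢ e^(−Eᵢ/kT) / Z = (0·1.0000 + 4·0.045013 + 5·0.020734) / 1.0657 = 0.266 ε.

0.266 ε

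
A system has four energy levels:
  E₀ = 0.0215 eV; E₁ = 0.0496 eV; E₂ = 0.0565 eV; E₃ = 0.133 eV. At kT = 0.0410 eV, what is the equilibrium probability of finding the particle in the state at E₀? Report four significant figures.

0.5011

Eᵢ/kT = 0.524390, 1.20976, 1.37805, 3.24390.
Z = Σ e^(−Eᵢ/kT) = e^(−0.524390) + e^(−1.20976) + e^(−1.37805) + e^(−3.24390) = 0.591916 + 0.298269 + 0.252070 + 0.0390115 = 1.18127.
P₀ = e^(−E₀/kT) / Z = 0.591916/1.18127 = 0.5011.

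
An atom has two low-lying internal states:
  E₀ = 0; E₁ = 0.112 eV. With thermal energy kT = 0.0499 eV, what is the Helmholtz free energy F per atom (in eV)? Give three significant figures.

Eᵢ/kT = 0, 2.2445.
Z = Σ e^(−Eᵢ/kT) = e^(−0) + e^(−2.2445) = 1.0000 + 0.10598 = 1.1060.
F = −kT ln Z = −0.0499 × ln(1.1060) = −0.0499 × 0.10075 = -0.00503 eV.

-0.00503 eV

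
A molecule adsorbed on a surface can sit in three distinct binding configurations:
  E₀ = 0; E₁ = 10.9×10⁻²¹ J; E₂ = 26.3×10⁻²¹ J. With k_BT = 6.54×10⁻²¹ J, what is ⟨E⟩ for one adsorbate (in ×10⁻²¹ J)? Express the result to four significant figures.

Eᵢ/kT = 0, 1.66667, 4.02141.
Z = Σ e^(−Eᵢ/kT) = e^(−0) + e^(−1.66667) + e^(−4.02141) = 1.00000 + 0.188875 + 0.0179277 = 1.20680.
⟨E⟩ = Σ Eᵢ e^(−Eᵢ/kT) / Z = (0·1.00000 + 10.9·0.188875 + 26.3·0.0179277) / 1.20680 = 2.097 ×10⁻²¹ J.

2.097 ×10⁻²¹ J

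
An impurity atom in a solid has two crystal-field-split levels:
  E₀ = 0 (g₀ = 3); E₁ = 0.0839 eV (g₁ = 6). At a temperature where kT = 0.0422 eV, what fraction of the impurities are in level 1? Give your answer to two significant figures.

Eᵢ/kT = 0, 1.988.
Z = Σ gᵢe^(−Eᵢ/kT) = 3·e^(−0) + 6·e^(−1.988) = 3.000 + 0.8218 = 3.822.
P₁ = g₁ e^(−E₁/kT) / Z = 0.8218/3.822 = 0.22.

0.22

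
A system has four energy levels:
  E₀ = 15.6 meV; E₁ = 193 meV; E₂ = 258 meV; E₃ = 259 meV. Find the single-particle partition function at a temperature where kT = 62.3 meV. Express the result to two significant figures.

Z = 0.86

Eᵢ/kT = 0.2504, 3.098, 4.141, 4.157.
Z = Σ e^(−Eᵢ/kT) = e^(−0.2504) + e^(−3.098) + e^(−4.141) + e^(−4.157) = 0.7785 + 0.04514 + 0.01591 + 0.01565 = 0.8552.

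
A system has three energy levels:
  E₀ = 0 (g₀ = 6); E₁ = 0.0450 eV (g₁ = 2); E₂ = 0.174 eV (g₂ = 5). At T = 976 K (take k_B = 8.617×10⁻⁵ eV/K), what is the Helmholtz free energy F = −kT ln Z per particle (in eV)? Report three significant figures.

k_BT = 8.617×10⁻⁵ × 976 K = 0.084102 eV.
Eᵢ/kT = 0, 0.53506, 2.0689.
Z = Σ gᵢe^(−Eᵢ/kT) = 6·e^(−0) + 2·e^(−0.53506) + 5·e^(−2.0689) = 6.0000 + 1.1713 + 0.63162 = 7.8029.
F = −kT ln Z = −0.084102 × ln(7.8029) = −0.084102 × 2.0545 = -0.173 eV.

-0.173 eV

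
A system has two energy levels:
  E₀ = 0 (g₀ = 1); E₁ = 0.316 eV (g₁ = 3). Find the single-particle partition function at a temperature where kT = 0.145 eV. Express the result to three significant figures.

Eᵢ/kT = 0, 2.1793.
Z = Σ gᵢe^(−Eᵢ/kT) = 1·e^(−0) + 3·e^(−2.1793) = 1.0000 + 0.33936 = 1.3394.

Z = 1.34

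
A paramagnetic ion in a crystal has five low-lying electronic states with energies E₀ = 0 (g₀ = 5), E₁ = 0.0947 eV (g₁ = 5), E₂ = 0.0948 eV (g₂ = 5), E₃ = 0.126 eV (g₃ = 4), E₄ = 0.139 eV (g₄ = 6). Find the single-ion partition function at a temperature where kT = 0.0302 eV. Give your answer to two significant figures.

Eᵢ/kT = 0, 3.136, 3.139, 4.172, 4.603.
Z = Σ gᵢe^(−Eᵢ/kT) = 5·e^(−0) + 5·e^(−3.136) + 5·e^(−3.139) + 4·e^(−4.172) + 6·e^(−4.603) = 5.000 + 0.2173 + 0.2166 + 0.06169 + 0.06013 = 5.556.

Z = 5.6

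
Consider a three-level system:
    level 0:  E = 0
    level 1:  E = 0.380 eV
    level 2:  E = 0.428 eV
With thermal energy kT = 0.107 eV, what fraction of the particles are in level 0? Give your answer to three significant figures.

0.955

Eᵢ/kT = 0, 3.5514, 4.0000.
Z = Σ e^(−Eᵢ/kT) = e^(−0) + e^(−3.5514) + e^(−4.0000) = 1.0000 + 0.028684 + 0.018316 = 1.0470.
P₀ = e^(−E₀/kT) / Z = 1.0000/1.0470 = 0.955.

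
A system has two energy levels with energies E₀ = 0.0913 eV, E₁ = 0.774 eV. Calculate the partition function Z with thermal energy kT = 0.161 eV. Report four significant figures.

Eᵢ/kT = 0.567081, 4.80745.
Z = Σ e^(−Eᵢ/kT) = e^(−0.567081) + e^(−4.80745) = 0.567179 + 0.00816866 = 0.575348.

Z = 0.5753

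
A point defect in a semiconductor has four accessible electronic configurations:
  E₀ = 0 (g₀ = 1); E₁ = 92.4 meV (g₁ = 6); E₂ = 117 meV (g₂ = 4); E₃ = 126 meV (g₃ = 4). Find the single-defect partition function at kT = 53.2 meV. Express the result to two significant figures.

Eᵢ/kT = 0, 1.737, 2.199, 2.368.
Z = Σ gᵢe^(−Eᵢ/kT) = 1·e^(−0) + 6·e^(−1.737) + 4·e^(−2.199) + 4·e^(−2.368) = 1.000 + 1.056 + 0.4437 + 0.3747 = 2.874.

Z = 2.9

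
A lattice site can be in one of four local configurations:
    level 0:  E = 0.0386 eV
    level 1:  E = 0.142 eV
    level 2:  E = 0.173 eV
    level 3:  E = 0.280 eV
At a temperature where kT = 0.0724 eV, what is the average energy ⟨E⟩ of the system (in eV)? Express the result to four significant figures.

Eᵢ/kT = 0.533149, 1.96133, 2.38950, 3.86740.
Z = Σ e^(−Eᵢ/kT) = e^(−0.533149) + e^(−1.96133) + e^(−2.38950) + e^(−3.86740) = 0.586754 + 0.140671 + 0.0916755 + 0.0209127 = 0.840013.
⟨E⟩ = Σ Eᵢ e^(−Eᵢ/kT) / Z = (0.0386·0.586754 + 0.142·0.140671 + 0.173·0.0916755 + 0.280·0.0209127) / 0.840013 = 0.07659 eV.

0.07659 eV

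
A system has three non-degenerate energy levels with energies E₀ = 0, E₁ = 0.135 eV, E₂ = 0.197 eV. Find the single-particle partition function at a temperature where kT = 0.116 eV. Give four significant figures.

Eᵢ/kT = 0, 1.16379, 1.69828.
Z = Σ e^(−Eᵢ/kT) = e^(−0) + e^(−1.16379) + e^(−1.69828) = 1.00000 + 0.312300 + 0.182998 = 1.49530.

Z = 1.495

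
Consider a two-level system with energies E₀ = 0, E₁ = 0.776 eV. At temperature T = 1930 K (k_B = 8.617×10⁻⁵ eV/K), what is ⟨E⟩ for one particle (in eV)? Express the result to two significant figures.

0.0072 eV

k_BT = 8.617×10⁻⁵ × 1930 K = 0.1663 eV.
Eᵢ/kT = 0, 4.666.
Z = Σ e^(−Eᵢ/kT) = e^(−0) + e^(−4.666) = 1.000 + 0.009410 = 1.009.
⟨E⟩ = Σ Eᵢ e^(−Eᵢ/kT) / Z = (0·1.000 + 0.776·0.009410) / 1.009 = 0.0072 eV.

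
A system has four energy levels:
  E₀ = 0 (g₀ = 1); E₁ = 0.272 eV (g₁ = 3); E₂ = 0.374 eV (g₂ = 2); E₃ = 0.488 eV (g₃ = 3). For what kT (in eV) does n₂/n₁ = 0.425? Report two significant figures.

n₂/n₁ = (g₂/g₁) exp[−(E₂−E₁)/kT] = 0.425.
⇒ (E₂−E₁)/kT = ln((2/3)/0.425) = ln(1.569) = 0.4504.
kT = 0.102 eV / 0.4504 = 0.23 eV.

0.23 eV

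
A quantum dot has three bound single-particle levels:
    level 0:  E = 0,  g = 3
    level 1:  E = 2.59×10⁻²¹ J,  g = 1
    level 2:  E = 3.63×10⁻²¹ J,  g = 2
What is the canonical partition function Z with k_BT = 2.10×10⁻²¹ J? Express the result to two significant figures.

Eᵢ/kT = 0, 1.233, 1.729.
Z = Σ gᵢe^(−Eᵢ/kT) = 3·e^(−0) + 1·e^(−1.233) + 2·e^(−1.729) = 3.000 + 0.2914 + 0.3549 = 3.646.

Z = 3.6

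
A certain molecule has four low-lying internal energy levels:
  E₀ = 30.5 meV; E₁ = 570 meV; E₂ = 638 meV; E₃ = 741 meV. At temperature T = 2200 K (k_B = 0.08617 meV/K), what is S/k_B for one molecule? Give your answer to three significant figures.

0.457

k_BT = 0.08617 × 2200 K = 189.57 meV.
Eᵢ/kT = 0.16089, 3.0068, 3.3655, 3.9088.
Z = Σ e^(−Eᵢ/kT) = e^(−0.16089) + e^(−3.0068) + e^(−3.3655) + e^(−3.9088) = 0.85139 + 0.049450 + 0.034545 + 0.020065 = 0.95545.
⟨E⟩ = Σ EᵢPᵢ = 95.308 meV.
S/k_B = ln Z + ⟨E⟩/kT = ln(0.95545) + 95.308/189.57 = -0.045573 + 0.50276 = 0.457.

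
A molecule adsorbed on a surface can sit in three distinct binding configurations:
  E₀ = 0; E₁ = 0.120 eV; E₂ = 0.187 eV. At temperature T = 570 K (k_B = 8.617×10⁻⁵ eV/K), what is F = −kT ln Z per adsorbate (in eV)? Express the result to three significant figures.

k_BT = 8.617×10⁻⁵ × 570 K = 0.049117 eV.
Eᵢ/kT = 0, 2.4431, 3.8072.
Z = Σ e^(−Eᵢ/kT) = e^(−0) + e^(−2.4431) + e^(−3.8072) = 1.0000 + 0.086891 + 0.022210 = 1.1091.
F = −kT ln Z = −0.049117 × ln(1.1091) = −0.049117 × 0.10355 = -0.00509 eV.

-0.00509 eV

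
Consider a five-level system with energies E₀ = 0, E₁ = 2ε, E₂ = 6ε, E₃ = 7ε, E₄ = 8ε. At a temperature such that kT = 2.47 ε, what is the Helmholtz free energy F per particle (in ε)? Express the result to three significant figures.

Eᵢ/kT = 0, 0.80972, 2.4291, 2.8340, 3.2389.
Z = Σ e^(−Eᵢ/kT) = e^(−0) + e^(−0.80972) + e^(−2.4291) + e^(−2.8340) + e^(−3.2389) = 1.0000 + 0.44498 + 0.088116 + 0.058777 + 0.039207 = 1.6311.
F = −kT ln Z = −2.47 × ln(1.6311) = −2.47 × 0.48925 = -1.21 ε.

-1.21 ε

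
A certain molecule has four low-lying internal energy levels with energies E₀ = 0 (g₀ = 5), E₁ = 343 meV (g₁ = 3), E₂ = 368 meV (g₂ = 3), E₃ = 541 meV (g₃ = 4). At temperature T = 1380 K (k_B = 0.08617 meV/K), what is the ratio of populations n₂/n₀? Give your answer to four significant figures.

k_BT = 0.08617 × 1380 K = 118.915 meV.
n₂/n₀ = (g₂/g₀) exp[−(E₂−E₀)/kT] = (3/5) × exp(−(368 meV)/(118.915 meV)) = (3/5) × exp(-3.09465) = 0.02717.

0.02717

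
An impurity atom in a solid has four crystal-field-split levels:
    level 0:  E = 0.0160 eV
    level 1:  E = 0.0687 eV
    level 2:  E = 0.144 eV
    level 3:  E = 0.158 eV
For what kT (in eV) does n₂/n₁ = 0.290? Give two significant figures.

0.061 eV

n₂/n₁ = exp[−(E₂−E₁)/kT] = 0.290.
⇒ (E₂−E₁)/kT = ln(1/0.290) = ln(3.448) = 1.238.
kT = 0.0753 eV / 1.238 = 0.061 eV.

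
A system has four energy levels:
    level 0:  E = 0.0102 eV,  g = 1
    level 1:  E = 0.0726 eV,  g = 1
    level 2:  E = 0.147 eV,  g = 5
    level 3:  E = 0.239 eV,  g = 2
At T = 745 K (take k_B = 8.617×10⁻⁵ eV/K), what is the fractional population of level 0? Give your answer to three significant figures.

k_BT = 8.617×10⁻⁵ × 745 K = 0.064197 eV.
Eᵢ/kT = 0.15889, 1.1309, 2.2898, 3.7229.
Z = Σ gᵢe^(−Eᵢ/kT) = 1·e^(−0.15889) + 1·e^(−1.1309) + 5·e^(−2.2898) + 2·e^(−3.7229) = 0.85309 + 0.32274 + 0.50643 + 0.048328 = 1.7306.
P₀ = g₀ e^(−E₀/kT) / Z = 0.85309/1.7306 = 0.493.

0.493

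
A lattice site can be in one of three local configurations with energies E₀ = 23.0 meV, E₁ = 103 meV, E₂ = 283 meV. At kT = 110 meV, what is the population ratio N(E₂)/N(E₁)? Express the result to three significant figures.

n₂/n₁ = exp[−(E₂−E₁)/kT] = exp(−(180 meV)/(110 meV)) = exp(-1.6364) = 0.195.

0.195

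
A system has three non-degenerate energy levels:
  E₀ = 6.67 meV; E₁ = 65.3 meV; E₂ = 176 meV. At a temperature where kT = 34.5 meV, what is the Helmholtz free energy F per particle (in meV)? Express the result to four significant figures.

0.6635 meV

Eᵢ/kT = 0.193333, 1.89275, 5.10145.
Z = Σ e^(−Eᵢ/kT) = e^(−0.193333) + e^(−1.89275) + e^(−5.10145) = 0.824207 + 0.150657 + 0.00608791 = 0.980952.
F = −kT ln Z = −34.5 × ln(0.980952) = −34.5 × -0.0192318 = 0.6635 meV.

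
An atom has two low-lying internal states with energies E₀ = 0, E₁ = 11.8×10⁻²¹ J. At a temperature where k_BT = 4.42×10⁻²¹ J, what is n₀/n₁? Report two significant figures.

n₀/n₁ = exp[−(E₀−E₁)/kT] = exp(−(-11.8 ×10⁻²¹ J)/(4.42 ×10⁻²¹ J)) = exp(2.670) = 14.

14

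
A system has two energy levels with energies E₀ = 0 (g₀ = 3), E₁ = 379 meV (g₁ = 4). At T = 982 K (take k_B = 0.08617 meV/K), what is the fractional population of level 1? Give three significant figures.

k_BT = 0.08617 × 982 K = 84.619 meV.
Eᵢ/kT = 0, 4.4789.
Z = Σ gᵢe^(−Eᵢ/kT) = 3·e^(−0) + 4·e^(−4.4789) = 3.0000 + 0.045384 = 3.0454.
P₁ = g₁ e^(−E₁/kT) / Z = 0.045384/3.0454 = 0.0149.

0.0149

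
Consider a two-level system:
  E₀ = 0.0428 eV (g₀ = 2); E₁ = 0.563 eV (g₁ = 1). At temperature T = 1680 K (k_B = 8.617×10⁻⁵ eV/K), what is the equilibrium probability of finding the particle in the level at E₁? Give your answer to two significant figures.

0.014

k_BT = 8.617×10⁻⁵ × 1680 K = 0.1448 eV.
Eᵢ/kT = 0.2956, 3.888.
Z = Σ gᵢe^(−Eᵢ/kT) = 2·e^(−0.2956) + 1·e^(−3.888) = 1.488 + 0.02049 = 1.508.
P₁ = g₁ e^(−E₁/kT) / Z = 0.02049/1.508 = 0.014.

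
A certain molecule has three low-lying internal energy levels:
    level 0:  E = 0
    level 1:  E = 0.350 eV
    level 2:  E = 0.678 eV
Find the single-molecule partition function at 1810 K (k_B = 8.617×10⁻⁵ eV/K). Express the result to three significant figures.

Z = 1.12

k_BT = 8.617×10⁻⁵ × 1810 K = 0.15597 eV.
Eᵢ/kT = 0, 2.2440, 4.3470.
Z = Σ e^(−Eᵢ/kT) = e^(−0) + e^(−2.2440) + e^(−4.3470) = 1.0000 + 0.10603 + 0.012946 = 1.1190.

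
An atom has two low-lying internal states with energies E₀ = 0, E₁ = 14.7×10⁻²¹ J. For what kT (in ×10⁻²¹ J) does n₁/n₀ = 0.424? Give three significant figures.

17.1 ×10⁻²¹ J

n₁/n₀ = exp[−(E₁−E₀)/kT] = 0.424.
⇒ (E₁−E₀)/kT = ln(1/0.424) = ln(2.3585) = 0.85803.
kT = 14.7 ×10⁻²¹ J / 0.85803 = 17.1 ×10⁻²¹ J.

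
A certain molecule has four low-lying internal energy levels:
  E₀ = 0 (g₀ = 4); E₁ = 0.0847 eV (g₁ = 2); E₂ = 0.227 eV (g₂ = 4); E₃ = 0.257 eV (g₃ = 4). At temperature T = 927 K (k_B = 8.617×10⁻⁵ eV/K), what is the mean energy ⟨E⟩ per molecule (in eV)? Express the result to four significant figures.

0.03004 eV

k_BT = 8.617×10⁻⁵ × 927 K = 0.0798796 eV.
Eᵢ/kT = 0, 1.06035, 2.84178, 3.21734.
Z = Σ gᵢe^(−Eᵢ/kT) = 4·e^(−0) + 2·e^(−1.06035) + 4·e^(−2.84178) + 4·e^(−3.21734) = 4.00000 + 0.692669 + 0.233287 + 0.160246 = 5.08620.
⟨E⟩ = Σ Eᵢ gᵢe^(−Eᵢ/kT) / Z = (0·4.00000 + 0.0847·0.692669 + 0.227·0.233287 + 0.257·0.160246) / 5.08620 = 0.03004 eV.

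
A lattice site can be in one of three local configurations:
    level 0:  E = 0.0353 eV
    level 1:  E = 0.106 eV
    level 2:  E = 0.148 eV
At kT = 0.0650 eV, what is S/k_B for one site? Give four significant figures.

0.8590

Eᵢ/kT = 0.543077, 1.63077, 2.27692.
Z = Σ e^(−Eᵢ/kT) = e^(−0.543077) + e^(−1.63077) + e^(−2.27692) = 0.580958 + 0.195779 + 0.102600 = 0.879337.
⟨E⟩ = Σ EᵢPᵢ = 0.0641906 eV.
S/k_B = ln Z + ⟨E⟩/kT = ln(0.879337) + 0.0641906/0.0650 = -0.128587 + 0.987548 = 0.8590.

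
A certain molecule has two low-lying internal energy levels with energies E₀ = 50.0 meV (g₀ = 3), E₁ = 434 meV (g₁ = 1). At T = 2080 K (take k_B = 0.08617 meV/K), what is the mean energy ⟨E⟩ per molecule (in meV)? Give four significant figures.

k_BT = 0.08617 × 2080 K = 179.234 meV.
Eᵢ/kT = 0.278965, 2.42142.
Z = Σ gᵢe^(−Eᵢ/kT) = 3·e^(−0.278965) + 1·e^(−2.42142) = 2.26970 + 0.0887954 = 2.35850.
⟨E⟩ = Σ Eᵢ gᵢe^(−Eᵢ/kT) / Z = (50.0·2.26970 + 434·0.0887954) / 2.35850 = 64.46 meV.

64.46 meV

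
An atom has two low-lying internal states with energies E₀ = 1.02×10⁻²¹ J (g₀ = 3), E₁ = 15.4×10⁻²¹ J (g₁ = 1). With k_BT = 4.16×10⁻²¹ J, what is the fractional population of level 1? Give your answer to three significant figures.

0.0104

Eᵢ/kT = 0.24519, 3.7019.
Z = Σ gᵢe^(−Eᵢ/kT) = 3·e^(−0.24519) + 1·e^(−3.7019) = 2.3477 + 0.024677 = 2.3724.
P₁ = g₁ e^(−E₁/kT) / Z = 0.024677/2.3724 = 0.0104.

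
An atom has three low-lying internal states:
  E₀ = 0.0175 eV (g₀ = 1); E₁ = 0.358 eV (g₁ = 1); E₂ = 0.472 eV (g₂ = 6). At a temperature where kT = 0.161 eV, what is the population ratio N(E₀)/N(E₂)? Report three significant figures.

2.80

n₀/n₂ = (g₀/g₂) exp[−(E₀−E₂)/kT] = (1/6) × exp(−(-0.4545 eV)/(0.161 eV)) = (1/6) × exp(2.8230) = 2.80.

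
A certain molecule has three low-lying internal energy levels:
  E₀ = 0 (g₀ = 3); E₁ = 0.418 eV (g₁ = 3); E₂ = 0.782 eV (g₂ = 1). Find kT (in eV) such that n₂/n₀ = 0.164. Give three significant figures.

1.10 eV

n₂/n₀ = (g₂/g₀) exp[−(E₂−E₀)/kT] = 0.164.
⇒ (E₂−E₀)/kT = ln((1/3)/0.164) = ln(2.0325) = 0.70927.
kT = 0.782 eV / 0.70927 = 1.10 eV.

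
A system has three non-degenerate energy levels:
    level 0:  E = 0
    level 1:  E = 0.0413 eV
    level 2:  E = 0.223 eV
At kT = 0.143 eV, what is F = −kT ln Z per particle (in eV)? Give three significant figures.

Eᵢ/kT = 0, 0.28881, 1.5594.
Z = Σ e^(−Eᵢ/kT) = e^(−0) + e^(−0.28881) + e^(−1.5594) = 1.0000 + 0.74915 + 0.21026 = 1.9594.
F = −kT ln Z = −0.143 × ln(1.9594) = −0.143 × 0.67264 = -0.0962 eV.

-0.0962 eV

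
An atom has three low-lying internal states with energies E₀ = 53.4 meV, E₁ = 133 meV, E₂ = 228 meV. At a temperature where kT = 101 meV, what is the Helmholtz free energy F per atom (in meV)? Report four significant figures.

3.916 meV

Eᵢ/kT = 0.528713, 1.31683, 2.25743.
Z = Σ e^(−Eᵢ/kT) = e^(−0.528713) + e^(−1.31683) + e^(−2.25743) = 0.589363 + 0.267983 + 0.104619 = 0.961965.
F = −kT ln Z = −101 × ln(0.961965) = −101 × -0.0387772 = 3.916 meV.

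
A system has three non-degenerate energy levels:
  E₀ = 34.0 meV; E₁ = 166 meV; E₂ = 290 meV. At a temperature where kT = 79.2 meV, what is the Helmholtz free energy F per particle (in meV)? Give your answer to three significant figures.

17.7 meV

Eᵢ/kT = 0.42929, 2.0960, 3.6616.
Z = Σ e^(−Eᵢ/kT) = e^(−0.42929) + e^(−2.0960) + e^(−3.6616) = 0.65097 + 0.12295 + 0.025691 = 0.79961.
F = −kT ln Z = −79.2 × ln(0.79961) = −79.2 × -0.22363 = 17.7 meV.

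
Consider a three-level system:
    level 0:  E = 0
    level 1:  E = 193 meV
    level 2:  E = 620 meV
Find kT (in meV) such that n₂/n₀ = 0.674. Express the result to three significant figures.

1570 meV

n₂/n₀ = exp[−(E₂−E₀)/kT] = 0.674.
⇒ (E₂−E₀)/kT = ln(1/0.674) = ln(1.4837) = 0.39454.
kT = 620 meV / 0.39454 = 1570 meV.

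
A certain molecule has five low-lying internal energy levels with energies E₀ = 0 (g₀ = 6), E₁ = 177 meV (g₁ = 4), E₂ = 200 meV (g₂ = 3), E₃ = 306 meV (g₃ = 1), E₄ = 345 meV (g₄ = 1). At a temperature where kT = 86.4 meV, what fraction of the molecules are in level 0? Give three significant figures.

0.875

Eᵢ/kT = 0, 2.0486, 2.3148, 3.5417, 3.9931.
Z = Σ gᵢe^(−Eᵢ/kT) = 6·e^(−0) + 4·e^(−2.0486) + 3·e^(−2.3148) + 1·e^(−3.5417) + 1·e^(−3.9931) = 6.0000 + 0.51566 + 0.29636 + 0.028964 + 0.018442 = 6.8594.
P₀ = g₀ e^(−E₀/kT) / Z = 6.0000/6.8594 = 0.875.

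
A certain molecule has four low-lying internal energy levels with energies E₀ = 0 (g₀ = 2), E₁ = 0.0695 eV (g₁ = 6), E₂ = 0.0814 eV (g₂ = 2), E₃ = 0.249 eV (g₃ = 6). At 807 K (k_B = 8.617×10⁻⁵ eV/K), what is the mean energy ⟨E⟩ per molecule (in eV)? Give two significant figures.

0.049 eV

k_BT = 8.617×10⁻⁵ × 807 K = 0.06954 eV.
Eᵢ/kT = 0, 0.9994, 1.171, 3.581.
Z = Σ gᵢe^(−Eᵢ/kT) = 2·e^(−0) + 6·e^(−0.9994) + 2·e^(−1.171) + 6·e^(−3.581) = 2.000 + 2.209 + 0.6201 + 0.1671 = 4.996.
⟨E⟩ = Σ Eᵢ gᵢe^(−Eᵢ/kT) / Z = (0·2.000 + 0.0695·2.209 + 0.0814·0.6201 + 0.249·0.1671) / 4.996 = 0.049 eV.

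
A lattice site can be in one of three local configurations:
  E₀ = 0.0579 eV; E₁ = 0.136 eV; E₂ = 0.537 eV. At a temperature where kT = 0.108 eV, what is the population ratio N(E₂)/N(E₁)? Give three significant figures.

0.0244

n₂/n₁ = exp[−(E₂−E₁)/kT] = exp(−(0.401 eV)/(0.108 eV)) = exp(-3.7130) = 0.0244.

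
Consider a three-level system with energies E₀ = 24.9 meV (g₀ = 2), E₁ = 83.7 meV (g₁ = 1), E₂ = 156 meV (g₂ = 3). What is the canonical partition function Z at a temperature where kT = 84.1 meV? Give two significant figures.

Z = 2.3

Eᵢ/kT = 0.2961, 0.9952, 1.855.
Z = Σ gᵢe^(−Eᵢ/kT) = 2·e^(−0.2961) + 1·e^(−0.9952) + 3·e^(−1.855) = 1.487 + 0.3696 + 0.4694 = 2.326.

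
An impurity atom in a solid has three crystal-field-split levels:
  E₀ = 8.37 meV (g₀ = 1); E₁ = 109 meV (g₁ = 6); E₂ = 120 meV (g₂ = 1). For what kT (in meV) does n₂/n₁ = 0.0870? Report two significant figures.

n₂/n₁ = (g₂/g₁) exp[−(E₂−E₁)/kT] = 0.0870.
⇒ (E₂−E₁)/kT = ln((1/6)/0.0870) = ln(1.916) = 0.6502.
kT = 11 meV / 0.6502 = 17 meV.

17 meV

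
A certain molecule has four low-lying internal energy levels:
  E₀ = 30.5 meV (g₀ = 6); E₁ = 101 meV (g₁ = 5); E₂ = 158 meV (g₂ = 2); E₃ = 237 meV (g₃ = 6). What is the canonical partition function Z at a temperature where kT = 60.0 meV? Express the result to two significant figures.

Eᵢ/kT = 0.5083, 1.683, 2.633, 3.950.
Z = Σ gᵢe^(−Eᵢ/kT) = 6·e^(−0.5083) + 5·e^(−1.683) + 2·e^(−2.633) + 6·e^(−3.950) = 3.609 + 0.9291 + 0.1437 + 0.1155 = 4.797.

Z = 4.8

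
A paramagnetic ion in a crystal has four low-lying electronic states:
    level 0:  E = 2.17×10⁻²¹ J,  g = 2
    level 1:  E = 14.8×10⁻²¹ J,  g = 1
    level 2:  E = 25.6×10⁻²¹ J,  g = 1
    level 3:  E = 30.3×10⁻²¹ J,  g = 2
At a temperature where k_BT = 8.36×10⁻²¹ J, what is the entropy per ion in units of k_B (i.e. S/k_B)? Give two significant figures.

1.2

Eᵢ/kT = 0.2596, 1.770, 3.062, 3.624.
Z = Σ gᵢe^(−Eᵢ/kT) = 2·e^(−0.2596) + 1·e^(−1.770) + 1·e^(−3.062) + 2·e^(−3.624) = 1.543 + 0.1703 + 0.04679 + 0.05335 = 1.813.
⟨E⟩ = Σ EᵢPᵢ = 4.789 ×10⁻²¹ J.
S/k_B = ln Z + ⟨E⟩/kT = ln(1.813) + 4.789/8.36 = 0.5950 + 0.5728 = 1.2.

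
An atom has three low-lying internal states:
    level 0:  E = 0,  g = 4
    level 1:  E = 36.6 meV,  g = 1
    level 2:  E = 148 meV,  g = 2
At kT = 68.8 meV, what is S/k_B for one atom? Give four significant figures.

1.741

Eᵢ/kT = 0, 0.531977, 2.15116.
Z = Σ gᵢe^(−Eᵢ/kT) = 4·e^(−0) + 1·e^(−0.531977) + 2·e^(−2.15116) = 4.00000 + 0.587442 + 0.232698 = 4.82014.
⟨E⟩ = Σ EᵢPᵢ = 11.6054 meV.
S/k_B = ln Z + ⟨E⟩/kT = ln(4.82014) + 11.6054/68.8 = 1.57280 + 0.168683 = 1.741.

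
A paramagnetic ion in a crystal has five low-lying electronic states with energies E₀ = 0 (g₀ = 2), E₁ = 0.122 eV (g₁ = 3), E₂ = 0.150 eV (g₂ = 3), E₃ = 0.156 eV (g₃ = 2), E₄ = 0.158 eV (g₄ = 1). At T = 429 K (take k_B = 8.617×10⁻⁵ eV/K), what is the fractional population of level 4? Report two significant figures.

k_BT = 8.617×10⁻⁵ × 429 K = 0.03697 eV.
Eᵢ/kT = 0, 3.300, 4.057, 4.220, 4.274.
Z = Σ gᵢe^(−Eᵢ/kT) = 2·e^(−0) + 3·e^(−3.300) + 3·e^(−4.057) + 2·e^(−4.220) + 1·e^(−4.274) = 2.000 + 0.1106 + 0.05190 + 0.02940 + 0.01393 = 2.206.
P₄ = g₄ e^(−E₄/kT) / Z = 0.01393/2.206 = 0.0063.

0.0063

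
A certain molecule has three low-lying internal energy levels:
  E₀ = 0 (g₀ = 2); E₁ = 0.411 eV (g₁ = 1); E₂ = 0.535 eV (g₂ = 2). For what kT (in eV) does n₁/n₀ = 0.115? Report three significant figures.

0.280 eV

n₁/n₀ = (g₁/g₀) exp[−(E₁−E₀)/kT] = 0.115.
⇒ (E₁−E₀)/kT = ln((1/2)/0.115) = ln(4.3478) = 1.4697.
kT = 0.411 eV / 1.4697 = 0.280 eV.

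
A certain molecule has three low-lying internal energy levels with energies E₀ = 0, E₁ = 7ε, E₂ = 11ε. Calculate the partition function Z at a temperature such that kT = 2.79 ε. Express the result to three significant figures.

Z = 1.10

Eᵢ/kT = 0, 2.5090, 3.9427.
Z = Σ e^(−Eᵢ/kT) = e^(−0) + e^(−2.5090) + e^(−3.9427) = 1.0000 + 0.081350 + 0.019396 = 1.1007.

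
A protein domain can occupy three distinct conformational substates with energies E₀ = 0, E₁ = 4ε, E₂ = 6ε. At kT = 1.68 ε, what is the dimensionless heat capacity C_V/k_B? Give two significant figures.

0.71

Eᵢ/kT = 0, 2.381, 3.571.
Z = Σ e^(−Eᵢ/kT) = e^(−0) + e^(−2.381) + e^(−3.571) = 1.000 + 0.09246 + 0.02813 = 1.121.
⟨E⟩ = 0.4805 ε, ⟨E²⟩ = 2.223 ε².
C_V/k_B = (⟨E²⟩ − ⟨E⟩²)/(kT)² = (2.223 − 0.2309)/2.822 = 0.71.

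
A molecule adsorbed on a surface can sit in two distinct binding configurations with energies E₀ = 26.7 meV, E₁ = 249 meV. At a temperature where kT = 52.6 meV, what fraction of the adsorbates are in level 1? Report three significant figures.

Eᵢ/kT = 0.50760, 4.7338.
Z = Σ e^(−Eᵢ/kT) = e^(−0.50760) + e^(−4.7338) = 0.60194 + 0.0087930 = 0.61073.
P₁ = e^(−E₁/kT) / Z = 0.0087930/0.61073 = 0.0144.

0.0144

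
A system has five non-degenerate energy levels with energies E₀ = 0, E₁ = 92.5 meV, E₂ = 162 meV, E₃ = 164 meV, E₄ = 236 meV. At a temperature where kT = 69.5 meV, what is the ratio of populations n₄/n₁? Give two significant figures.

0.13

n₄/n₁ = exp[−(E₄−E₁)/kT] = exp(−(143.5 meV)/(69.5 meV)) = exp(-2.065) = 0.13.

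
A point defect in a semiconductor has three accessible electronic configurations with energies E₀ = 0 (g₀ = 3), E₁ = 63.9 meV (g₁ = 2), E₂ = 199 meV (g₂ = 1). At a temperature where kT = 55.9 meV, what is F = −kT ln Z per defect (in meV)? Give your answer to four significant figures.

-72.62 meV

Eᵢ/kT = 0, 1.14311, 3.55993.
Z = Σ gᵢe^(−Eᵢ/kT) = 3·e^(−0) + 2·e^(−1.14311) + 1·e^(−3.55993) = 3.00000 + 0.637652 + 0.0284408 = 3.66609.
F = −kT ln Z = −55.9 × ln(3.66609) = −55.9 × 1.29913 = -72.62 meV.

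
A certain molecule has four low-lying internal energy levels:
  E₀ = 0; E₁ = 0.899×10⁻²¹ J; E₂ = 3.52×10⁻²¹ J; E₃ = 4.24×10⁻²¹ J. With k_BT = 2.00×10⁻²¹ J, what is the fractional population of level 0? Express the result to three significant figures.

Eᵢ/kT = 0, 0.44950, 1.7600, 2.1200.
Z = Σ e^(−Eᵢ/kT) = e^(−0) + e^(−0.44950) + e^(−1.7600) + e^(−2.1200) = 1.0000 + 0.63795 + 0.17204 + 0.12003 = 1.9300.
P₀ = e^(−E₀/kT) / Z = 1.0000/1.9300 = 0.518.

0.518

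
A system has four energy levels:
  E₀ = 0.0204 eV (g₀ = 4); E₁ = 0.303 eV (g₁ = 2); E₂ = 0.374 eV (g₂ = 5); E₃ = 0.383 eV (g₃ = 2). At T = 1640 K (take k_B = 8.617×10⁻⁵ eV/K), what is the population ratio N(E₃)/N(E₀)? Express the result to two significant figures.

k_BT = 8.617×10⁻⁵ × 1640 K = 0.1413 eV.
n₃/n₀ = (g₃/g₀) exp[−(E₃−E₀)/kT] = (2/4) × exp(−(0.3626 eV)/(0.1413 eV)) = (2/4) × exp(-2.566) = 0.038.

0.038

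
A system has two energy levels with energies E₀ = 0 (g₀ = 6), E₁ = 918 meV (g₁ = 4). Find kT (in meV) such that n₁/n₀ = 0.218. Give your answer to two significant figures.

820 meV

n₁/n₀ = (g₁/g₀) exp[−(E₁−E₀)/kT] = 0.218.
⇒ (E₁−E₀)/kT = ln((4/6)/0.218) = ln(3.058) = 1.118.
kT = 918 meV / 1.118 = 820 meV.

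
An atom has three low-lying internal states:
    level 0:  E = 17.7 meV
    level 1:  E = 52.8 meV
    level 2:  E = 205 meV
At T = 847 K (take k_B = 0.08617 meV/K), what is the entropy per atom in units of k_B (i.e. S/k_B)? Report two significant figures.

k_BT = 0.08617 × 847 K = 72.99 meV.
Eᵢ/kT = 0.2425, 0.7234, 2.809.
Z = Σ e^(−Eᵢ/kT) = e^(−0.2425) + e^(−0.7234) + e^(−2.809) = 0.7847 + 0.4851 + 0.06027 = 1.330.
⟨E⟩ = Σ EᵢPᵢ = 38.99 meV.
S/k_B = ln Z + ⟨E⟩/kT = ln(1.330) + 38.99/72.99 = 0.2852 + 0.5342 = 0.82.

0.82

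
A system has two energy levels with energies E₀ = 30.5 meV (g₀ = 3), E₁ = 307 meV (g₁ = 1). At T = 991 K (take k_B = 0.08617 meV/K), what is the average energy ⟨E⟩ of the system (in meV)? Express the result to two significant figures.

k_BT = 0.08617 × 991 K = 85.39 meV.
Eᵢ/kT = 0.3572, 3.595.
Z = Σ gᵢe^(−Eᵢ/kT) = 3·e^(−0.3572) + 1·e^(−3.595) = 2.099 + 0.02746 = 2.126.
⟨E⟩ = Σ Eᵢ gᵢe^(−Eᵢ/kT) / Z = (30.5·2.099 + 307·0.02746) / 2.126 = 34 meV.

34 meV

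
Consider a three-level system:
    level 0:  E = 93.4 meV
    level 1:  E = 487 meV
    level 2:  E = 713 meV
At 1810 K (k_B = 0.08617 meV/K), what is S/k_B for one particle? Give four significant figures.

k_BT = 0.08617 × 1810 K = 155.968 meV.
Eᵢ/kT = 0.598841, 3.12244, 4.57145.
Z = Σ e^(−Eᵢ/kT) = e^(−0.598841) + e^(−3.12244) + e^(−4.57145) = 0.549448 + 0.0440496 + 0.0103430 = 0.603841.
⟨E⟩ = Σ EᵢPᵢ = 132.726 meV.
S/k_B = ln Z + ⟨E⟩/kT = ln(0.603841) + 132.726/155.968 = -0.504444 + 0.850982 = 0.3465.

0.3465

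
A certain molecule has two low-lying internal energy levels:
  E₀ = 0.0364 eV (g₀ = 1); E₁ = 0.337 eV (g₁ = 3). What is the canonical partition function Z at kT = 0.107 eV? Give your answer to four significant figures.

Eᵢ/kT = 0.340187, 3.14953.
Z = Σ gᵢe^(−Eᵢ/kT) = 1·e^(−0.340187) + 3·e^(−3.14953) = 0.711637 + 0.128617 = 0.840254.

Z = 0.8403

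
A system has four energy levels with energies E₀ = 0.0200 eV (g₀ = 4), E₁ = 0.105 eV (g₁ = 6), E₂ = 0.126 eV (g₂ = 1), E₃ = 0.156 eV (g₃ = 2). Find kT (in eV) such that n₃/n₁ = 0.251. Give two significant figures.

0.18 eV

n₃/n₁ = (g₃/g₁) exp[−(E₃−E₁)/kT] = 0.251.
⇒ (E₃−E₁)/kT = ln((2/6)/0.251) = ln(1.328) = 0.2837.
kT = 0.051 eV / 0.2837 = 0.18 eV.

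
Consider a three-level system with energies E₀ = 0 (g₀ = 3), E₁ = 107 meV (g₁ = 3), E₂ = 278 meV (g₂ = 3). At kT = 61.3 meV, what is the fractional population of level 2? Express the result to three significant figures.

0.00905

Eᵢ/kT = 0, 1.7455, 4.5351.
Z = Σ gᵢe^(−Eᵢ/kT) = 3·e^(−0) + 3·e^(−1.7455) + 3·e^(−4.5351) = 3.0000 + 0.52367 + 0.032178 = 3.5558.
P₂ = g₂ e^(−E₂/kT) / Z = 0.032178/3.5558 = 0.00905.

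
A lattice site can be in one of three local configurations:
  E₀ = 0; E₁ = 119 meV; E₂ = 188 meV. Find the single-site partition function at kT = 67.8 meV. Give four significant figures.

Eᵢ/kT = 0, 1.75516, 2.77286.
Z = Σ e^(−Eᵢ/kT) = e^(−0) + e^(−1.75516) + e^(−2.77286) = 1.00000 + 0.172880 + 0.0624830 = 1.23536.

Z = 1.235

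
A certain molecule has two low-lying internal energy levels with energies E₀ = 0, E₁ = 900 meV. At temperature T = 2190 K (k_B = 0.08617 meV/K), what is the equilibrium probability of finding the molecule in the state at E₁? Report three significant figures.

k_BT = 0.08617 × 2190 K = 188.71 meV.
Eᵢ/kT = 0, 4.7692.
Z = Σ e^(−Eᵢ/kT) = e^(−0) + e^(−4.7692) = 1.0000 + 0.0084872 = 1.0085.
P₁ = e^(−E₁/kT) / Z = 0.0084872/1.0085 = 0.00842.

0.00842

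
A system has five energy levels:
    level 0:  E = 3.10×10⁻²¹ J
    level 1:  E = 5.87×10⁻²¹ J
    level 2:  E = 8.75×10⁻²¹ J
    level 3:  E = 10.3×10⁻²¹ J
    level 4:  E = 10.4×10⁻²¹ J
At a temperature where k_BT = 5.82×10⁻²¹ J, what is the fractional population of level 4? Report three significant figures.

0.111

Eᵢ/kT = 0.53265, 1.0086, 1.5034, 1.7698, 1.7869.
Z = Σ e^(−Eᵢ/kT) = e^(−0.53265) + e^(−1.0086) + e^(−1.5034) + e^(−1.7698) + e^(−1.7869) = 0.58705 + 0.36473 + 0.22237 + 0.17037 + 0.16748 = 1.5120.
P₄ = e^(−E₄/kT) / Z = 0.16748/1.5120 = 0.111.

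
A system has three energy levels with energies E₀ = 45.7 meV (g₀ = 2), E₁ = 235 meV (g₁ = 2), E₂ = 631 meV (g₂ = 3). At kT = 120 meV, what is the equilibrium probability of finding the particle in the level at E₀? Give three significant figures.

0.821

Eᵢ/kT = 0.38083, 1.9583, 5.2583.
Z = Σ gᵢe^(−Eᵢ/kT) = 2·e^(−0.38083) + 2·e^(−1.9583) + 3·e^(−5.2583) = 1.3666 + 0.28220 + 0.015612 = 1.6644.
P₀ = g₀ e^(−E₀/kT) / Z = 1.3666/1.6644 = 0.821.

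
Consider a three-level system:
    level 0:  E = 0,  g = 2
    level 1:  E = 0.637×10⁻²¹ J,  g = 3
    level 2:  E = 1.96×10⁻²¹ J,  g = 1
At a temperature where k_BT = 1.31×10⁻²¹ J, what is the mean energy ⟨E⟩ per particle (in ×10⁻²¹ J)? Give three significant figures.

0.397 ×10⁻²¹ J

Eᵢ/kT = 0, 0.48626, 1.4962.
Z = Σ gᵢe^(−Eᵢ/kT) = 2·e^(−0) + 3·e^(−0.48626) + 1·e^(−1.4962) = 2.0000 + 1.8448 + 0.22398 = 4.0688.
⟨E⟩ = Σ Eᵢ gᵢe^(−Eᵢ/kT) / Z = (0·2.0000 + 0.637·1.8448 + 1.96·0.22398) / 4.0688 = 0.397 ×10⁻²¹ J.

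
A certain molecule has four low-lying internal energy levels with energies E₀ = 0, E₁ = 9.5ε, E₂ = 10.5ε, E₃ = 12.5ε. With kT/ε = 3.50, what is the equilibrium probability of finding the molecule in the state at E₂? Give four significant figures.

Eᵢ/kT = 0, 2.71429, 3.00000, 3.57143.
Z = Σ e^(−Eᵢ/kT) = e^(−0) + e^(−2.71429) + e^(−3.00000) + e^(−3.57143) = 1.00000 + 0.0662520 + 0.0497871 + 0.0281156 = 1.14415.
P₂ = e^(−E₂/kT) / Z = 0.0497871/1.14415 = 0.04351.

0.04351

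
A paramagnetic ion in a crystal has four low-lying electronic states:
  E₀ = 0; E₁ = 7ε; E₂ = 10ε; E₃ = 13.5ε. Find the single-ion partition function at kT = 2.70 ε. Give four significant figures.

Eᵢ/kT = 0, 2.59259, 3.70370, 5.00000.
Z = Σ e^(−Eᵢ/kT) = e^(−0) + e^(−2.59259) + e^(−3.70370) + e^(−5.00000) = 1.00000 + 0.0748260 + 0.0246322 + 0.00673795 = 1.10620.

Z = 1.106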